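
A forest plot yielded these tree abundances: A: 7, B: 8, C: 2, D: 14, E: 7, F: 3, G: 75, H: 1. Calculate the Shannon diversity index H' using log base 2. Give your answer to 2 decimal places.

Total N = 7+8+2+14+7+3+75+1 = 117, so the proportions are 0.0598, 0.0684, 0.0171, 0.1197, 0.0598, 0.0256, 0.641, 0.0085 (working shown to 4 dp, full precision carried).
Each pᵢ log₂ pᵢ term: 0.0598×(-4.0630)=-0.2431, 0.0684×(-3.8704)=-0.2646, 0.0171×(-5.8704)=-0.1003, 0.1197×(-3.0630)=-0.3665, 0.0598×(-4.0630)=-0.2431, 0.0256×(-5.2854)=-0.1355, 0.641×(-0.6415)=-0.4112, 0.0085×(-6.8704)=-0.0587.
Sum = -1.8232, so H' = 1.82.

1.82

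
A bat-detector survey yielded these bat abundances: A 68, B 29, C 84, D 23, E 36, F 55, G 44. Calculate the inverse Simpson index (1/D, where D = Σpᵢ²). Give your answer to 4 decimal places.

Total N = 68+29+84+23+36+55+44 = 339, so the proportions are 0.20058997, 0.08554572, 0.24778761, 0.06784661, 0.10619469, 0.16224189, 0.12979351 (working shown to 8 dp, full precision carried).
D = 0.20058997² + 0.08554572² + 0.24778761² + 0.06784661² + 0.10619469² + 0.16224189² + 0.12979351² = 0.04023634 + 0.00731807 + 0.06139870 + 0.00460316 + 0.01127731 + 0.02632243 + 0.01684636 = 0.16800237.
So 1/D = 5.952297, i.e. 5.9523 to 4 decimal places.

5.9523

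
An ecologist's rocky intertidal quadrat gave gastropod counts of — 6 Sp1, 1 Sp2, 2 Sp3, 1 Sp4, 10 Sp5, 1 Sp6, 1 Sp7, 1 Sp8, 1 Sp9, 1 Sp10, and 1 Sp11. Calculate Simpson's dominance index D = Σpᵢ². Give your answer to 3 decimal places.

0.219

Total N = 6+1+2+1+10+1+1+1+1+1+1 = 26, so the proportions are 0.23077, 0.03846, 0.07692, 0.03846, 0.38462, 0.03846, 0.03846, 0.03846, 0.03846, 0.03846, 0.03846 (working shown to 5 dp, full precision carried).
D = 0.23077² + 0.03846² + 0.07692² + 0.03846² + 0.38462² + 0.03846² + 0.03846² + 0.03846² + 0.03846² + 0.03846² + 0.03846² = 0.05325 + 0.00148 + 0.00592 + 0.00148 + 0.14793 + 0.00148 + 0.00148 + 0.00148 + 0.00148 + 0.00148 + 0.00148 = 0.21893.
To 3 decimal places, D = 0.219.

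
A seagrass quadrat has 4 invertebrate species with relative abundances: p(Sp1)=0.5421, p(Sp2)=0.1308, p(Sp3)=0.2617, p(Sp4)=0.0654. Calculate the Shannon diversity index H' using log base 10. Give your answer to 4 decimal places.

0.4895

Each pᵢ log₁₀ pᵢ term (working shown to 6 dp, full precision carried): 0.5421×(-0.265921)=-0.144156, 0.1308×(-0.883392)=-0.115548, 0.2617×(-0.582196)=-0.152361, 0.0654×(-1.184422)=-0.077461.
Sum = -0.489525, so H' = 0.4895.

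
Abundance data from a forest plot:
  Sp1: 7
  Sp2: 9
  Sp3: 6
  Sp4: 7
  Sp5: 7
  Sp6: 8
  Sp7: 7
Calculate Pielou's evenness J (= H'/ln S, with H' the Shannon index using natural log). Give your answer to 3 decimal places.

Total N = 7+9+6+7+7+8+7 = 51, so the proportions are 0.13725, 0.17647, 0.11765, 0.13725, 0.13725, 0.15686, 0.13725 (working shown to 5 dp, full precision carried).
H' = −Σ pᵢ ln pᵢ = −((-0.27258) + (-0.30611) + (-0.25177) + (-0.27258) + (-0.27258) + (-0.29057) + (-0.27258)) = 1.93876.
With S = 7 species, ln S = 1.94591, so J = 1.93876/1.94591 = 0.99632, i.e. 0.996 to 3 decimal places.

0.996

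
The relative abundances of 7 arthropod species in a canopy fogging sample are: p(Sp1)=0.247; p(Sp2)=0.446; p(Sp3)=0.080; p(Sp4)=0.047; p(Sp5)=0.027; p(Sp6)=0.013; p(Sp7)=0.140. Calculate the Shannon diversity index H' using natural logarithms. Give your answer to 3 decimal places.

1.481

Each pᵢ ln pᵢ term (working shown to 5 dp, full precision carried): 0.247×(-1.39837)=-0.34540, 0.446×(-0.80744)=-0.36012, 0.08×(-2.52573)=-0.20206, 0.047×(-3.05761)=-0.14371, 0.027×(-3.61192)=-0.09752, 0.013×(-4.34281)=-0.05646, 0.14×(-1.96611)=-0.27526.
Sum = -1.48051, so H' = 1.481.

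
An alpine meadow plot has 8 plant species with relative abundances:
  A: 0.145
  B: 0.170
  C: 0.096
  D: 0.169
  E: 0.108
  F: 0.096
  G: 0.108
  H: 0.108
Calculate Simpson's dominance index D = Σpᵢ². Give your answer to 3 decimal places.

D = 0.145² + 0.17² + 0.096² + 0.169² + 0.108² + 0.096² + 0.108² + 0.108² = 0.02102 + 0.02890 + 0.00922 + 0.02856 + 0.01166 + 0.00922 + 0.01166 + 0.01166 = 0.13191 (working shown to 5 dp, full precision carried).
To 3 decimal places, D = 0.132.

0.132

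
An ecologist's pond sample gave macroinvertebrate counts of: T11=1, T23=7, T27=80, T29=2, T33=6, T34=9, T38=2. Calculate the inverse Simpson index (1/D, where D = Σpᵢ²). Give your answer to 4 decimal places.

Total N = 1+7+80+2+6+9+2 = 107, so the proportions are 0.0093458, 0.0654206, 0.7476636, 0.0186916, 0.0560748, 0.0841121, 0.0186916 (working shown to 7 dp, full precision carried).
D = 0.0093458² + 0.0654206² + 0.7476636² + 0.0186916² + 0.0560748² + 0.0841121² + 0.0186916² = 0.0000873 + 0.0042798 + 0.5590008 + 0.0003494 + 0.0031444 + 0.0070749 + 0.0003494 = 0.5742860.
So 1/D = 1.741293, i.e. 1.7413 to 4 decimal places.

1.7413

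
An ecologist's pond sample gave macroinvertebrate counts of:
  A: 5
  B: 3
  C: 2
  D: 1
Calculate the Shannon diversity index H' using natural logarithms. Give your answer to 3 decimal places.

1.241

Total N = 5+3+2+1 = 11, so the proportions are 0.45455, 0.27273, 0.18182, 0.09091 (working shown to 5 dp, full precision carried).
Each pᵢ ln pᵢ term: 0.45455×(-0.78846)=-0.35839, 0.27273×(-1.29928)=-0.35435, 0.18182×(-1.70475)=-0.30995, 0.09091×(-2.39790)=-0.21799.
Sum = -1.24068, so H' = 1.241.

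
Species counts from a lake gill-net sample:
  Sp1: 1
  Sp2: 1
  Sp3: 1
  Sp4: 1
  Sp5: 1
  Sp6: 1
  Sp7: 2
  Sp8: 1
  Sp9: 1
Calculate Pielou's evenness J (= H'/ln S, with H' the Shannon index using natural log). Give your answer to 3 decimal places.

Total N = 1+1+1+1+1+1+2+1+1 = 10, so the proportions are 0.1, 0.1, 0.1, 0.1, 0.1, 0.1, 0.2, 0.1, 0.1 (working shown to 5 dp, full precision carried).
H' = −Σ pᵢ ln pᵢ = −((-0.23026) + (-0.23026) + (-0.23026) + (-0.23026) + (-0.23026) + (-0.23026) + (-0.32189) + (-0.23026) + (-0.23026)) = 2.16396.
With S = 9 species, ln S = 2.19722, so J = 2.16396/2.19722 = 0.98486, i.e. 0.985 to 3 decimal places.

0.985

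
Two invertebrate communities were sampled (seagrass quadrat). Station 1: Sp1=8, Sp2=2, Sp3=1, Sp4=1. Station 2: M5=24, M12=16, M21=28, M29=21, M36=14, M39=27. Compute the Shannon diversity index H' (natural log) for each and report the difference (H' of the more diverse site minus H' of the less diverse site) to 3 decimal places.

Station 1: N=12, proportions 0.66667, 0.16667, 0.08333, 0.08333, giving H' = 0.98309 (working shown to 5 dp, full precision carried).
Station 2: N=130, proportions 0.18462, 0.12308, 0.21538, 0.16154, 0.10769, 0.20769, giving H' = 1.76134.
Difference = |0.98309 − 1.76134| = 0.77825, i.e. 0.778 to 3 decimal places.

0.778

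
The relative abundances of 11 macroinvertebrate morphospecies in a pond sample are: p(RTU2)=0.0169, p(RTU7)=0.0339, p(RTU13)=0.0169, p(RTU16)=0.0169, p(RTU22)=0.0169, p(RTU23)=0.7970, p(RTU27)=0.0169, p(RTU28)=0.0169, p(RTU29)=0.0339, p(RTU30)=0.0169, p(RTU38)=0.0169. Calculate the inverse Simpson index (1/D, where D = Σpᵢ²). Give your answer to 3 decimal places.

D = 0.0169² + 0.0339² + 0.0169² + 0.0169² + 0.0169² + 0.797² + 0.0169² + 0.0169² + 0.0339² + 0.0169² + 0.0169² = 0.000286 + 0.001149 + 0.000286 + 0.000286 + 0.000286 + 0.635209 + 0.000286 + 0.000286 + 0.001149 + 0.000286 + 0.000286 = 0.639792 (working shown to 6 dp, full precision carried).
So 1/D = 1.56301, i.e. 1.563 to 3 decimal places.

1.563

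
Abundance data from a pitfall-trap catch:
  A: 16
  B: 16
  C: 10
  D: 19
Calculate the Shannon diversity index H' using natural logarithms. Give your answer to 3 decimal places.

Total N = 16+16+10+19 = 61, so the proportions are 0.2623, 0.2623, 0.16393, 0.31148 (working shown to 5 dp, full precision carried).
Each pᵢ ln pᵢ term: 0.2623×(-1.33829)=-0.35103, 0.2623×(-1.33829)=-0.35103, 0.16393×(-1.80829)=-0.29644, 0.31148×(-1.16643)=-0.36332.
Sum = -1.36181, so H' = 1.362.

1.362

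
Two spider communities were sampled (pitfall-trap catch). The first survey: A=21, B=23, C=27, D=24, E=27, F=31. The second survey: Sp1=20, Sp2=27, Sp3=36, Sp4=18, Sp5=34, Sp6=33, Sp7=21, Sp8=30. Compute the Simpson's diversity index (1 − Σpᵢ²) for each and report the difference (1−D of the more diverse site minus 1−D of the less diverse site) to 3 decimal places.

The first survey: N=153, proportions 0.13725, 0.15033, 0.17647, 0.15686, 0.17647, 0.20261, giving 1−D = 0.83062 (working shown to 5 dp, full precision carried).
The second survey: N=219, proportions 0.09132, 0.12329, 0.16438, 0.08219, 0.15525, 0.15068, 0.09589, 0.13699, giving 1−D = 0.86791.
Difference = |0.83062 − 0.86791| = 0.03729, i.e. 0.037 to 3 decimal places.

0.037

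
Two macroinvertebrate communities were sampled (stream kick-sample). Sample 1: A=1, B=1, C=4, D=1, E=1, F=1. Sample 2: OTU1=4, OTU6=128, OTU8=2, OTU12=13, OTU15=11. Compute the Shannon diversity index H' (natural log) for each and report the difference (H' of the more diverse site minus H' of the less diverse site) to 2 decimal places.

Sample 1: N=9, proportions 0.1111, 0.1111, 0.4444, 0.1111, 0.1111, 0.1111, giving H' = 1.5811 (working shown to 4 dp, full precision carried).
Sample 2: N=158, proportions 0.0253, 0.8101, 0.0127, 0.0823, 0.0696, giving H' = 0.7100.
Difference = |1.5811 − 0.7100| = 0.8711, i.e. 0.87 to 2 decimal places.

0.87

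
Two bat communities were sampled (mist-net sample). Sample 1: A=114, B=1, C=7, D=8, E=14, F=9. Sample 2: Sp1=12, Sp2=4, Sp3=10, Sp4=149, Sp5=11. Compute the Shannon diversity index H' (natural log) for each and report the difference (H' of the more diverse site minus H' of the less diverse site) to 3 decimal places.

0.172

Sample 1: N=153, proportions 0.745098, 0.0065359, 0.0457516, 0.0522876, 0.0915033, 0.0588235, giving H' = 0.9330173 (working shown to 7 dp, full precision carried).
Sample 2: N=186, proportions 0.0645161, 0.0215054, 0.0537634, 0.8010753, 0.0591398, giving H' = 0.7614738.
Difference = |0.9330173 − 0.7614738| = 0.1715435, i.e. 0.172 to 3 decimal places.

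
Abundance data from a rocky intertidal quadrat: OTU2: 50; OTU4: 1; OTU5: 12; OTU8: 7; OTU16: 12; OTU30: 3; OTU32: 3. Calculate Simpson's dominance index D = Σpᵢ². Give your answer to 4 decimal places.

0.3688

Total N = 50+1+12+7+12+3+3 = 88, so the proportions are 0.568182, 0.011364, 0.136364, 0.079545, 0.136364, 0.034091, 0.034091 (working shown to 6 dp, full precision carried).
D = 0.568182² + 0.011364² + 0.136364² + 0.079545² + 0.136364² + 0.034091² + 0.034091² = 0.322831 + 0.000129 + 0.018595 + 0.006327 + 0.018595 + 0.001162 + 0.001162 = 0.368802.
To 4 decimal places, D = 0.3688.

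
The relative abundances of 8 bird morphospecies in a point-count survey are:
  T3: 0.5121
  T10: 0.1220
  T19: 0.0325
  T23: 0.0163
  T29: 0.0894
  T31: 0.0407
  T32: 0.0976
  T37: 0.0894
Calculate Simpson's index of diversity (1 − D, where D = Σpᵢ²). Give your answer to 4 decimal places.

0.6944

D = 0.5121² + 0.122² + 0.0325² + 0.0163² + 0.0894² + 0.0407² + 0.0976² + 0.0894² = 0.262246 + 0.014884 + 0.001056 + 0.000266 + 0.007992 + 0.001656 + 0.009526 + 0.007992 = 0.305619 (working shown to 6 dp, full precision carried).
So 1 − D = 0.694381, i.e. 0.6944 to 4 decimal places.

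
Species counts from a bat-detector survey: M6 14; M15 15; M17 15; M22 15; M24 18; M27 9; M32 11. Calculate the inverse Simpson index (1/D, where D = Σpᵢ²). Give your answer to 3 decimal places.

Total N = 14+15+15+15+18+9+11 = 97, so the proportions are 0.1443299, 0.1546392, 0.1546392, 0.1546392, 0.185567, 0.0927835, 0.1134021 (working shown to 7 dp, full precision carried).
D = 0.1443299² + 0.1546392² + 0.1546392² + 0.1546392² + 0.185567² + 0.0927835² + 0.1134021² = 0.0208311 + 0.0239133 + 0.0239133 + 0.0239133 + 0.0344351 + 0.0086088 + 0.0128600 = 0.1484749.
So 1/D = 6.73515, i.e. 6.735 to 3 decimal places.

6.735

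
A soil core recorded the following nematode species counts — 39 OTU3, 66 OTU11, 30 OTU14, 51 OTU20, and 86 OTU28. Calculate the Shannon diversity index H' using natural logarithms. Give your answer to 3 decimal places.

Total N = 39+66+30+51+86 = 272, so the proportions are 0.14338, 0.24265, 0.11029, 0.1875, 0.31618 (working shown to 5 dp, full precision carried).
Each pᵢ ln pᵢ term: 0.14338×(-1.94224)=-0.27848, 0.24265×(-1.41615)=-0.34362, 0.11029×(-2.20460)=-0.24315, 0.1875×(-1.67398)=-0.31387, 0.31618×(-1.15145)=-0.36406.
Sum = -1.54320, so H' = 1.543.

1.543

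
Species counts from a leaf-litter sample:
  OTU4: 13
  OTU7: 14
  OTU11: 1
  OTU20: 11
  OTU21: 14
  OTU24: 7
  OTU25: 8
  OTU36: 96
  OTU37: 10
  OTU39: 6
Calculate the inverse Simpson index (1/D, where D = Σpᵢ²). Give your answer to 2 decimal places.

3.19

Total N = 13+14+1+11+14+7+8+96+10+6 = 180, so the proportions are 0.072222, 0.077778, 0.005556, 0.061111, 0.077778, 0.038889, 0.044444, 0.533333, 0.055556, 0.033333 (working shown to 6 dp, full precision carried).
D = 0.072222² + 0.077778² + 0.005556² + 0.061111² + 0.077778² + 0.038889² + 0.044444² + 0.533333² + 0.055556² + 0.033333² = 0.005216 + 0.006049 + 0.000031 + 0.003735 + 0.006049 + 0.001512 + 0.001975 + 0.284444 + 0.003086 + 0.001111 = 0.313210.
So 1/D = 3.1927, i.e. 3.19 to 2 decimal places.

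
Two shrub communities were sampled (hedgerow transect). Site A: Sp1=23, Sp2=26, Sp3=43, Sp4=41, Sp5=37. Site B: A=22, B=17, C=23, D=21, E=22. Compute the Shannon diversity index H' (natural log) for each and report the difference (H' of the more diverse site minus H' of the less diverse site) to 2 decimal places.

0.02

Site A: N=170, proportions 0.1353, 0.1529, 0.2529, 0.2412, 0.2176, giving H' = 1.5804 (working shown to 4 dp, full precision carried).
Site B: N=105, proportions 0.2095, 0.1619, 0.219, 0.2, 0.2095, giving H' = 1.6042.
Difference = |1.5804 − 1.6042| = 0.0238, i.e. 0.02 to 2 decimal places.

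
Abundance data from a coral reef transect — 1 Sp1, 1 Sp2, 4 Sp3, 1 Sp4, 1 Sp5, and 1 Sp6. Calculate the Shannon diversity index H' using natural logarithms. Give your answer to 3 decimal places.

Total N = 1+1+4+1+1+1 = 9, so the proportions are 0.11111, 0.11111, 0.44444, 0.11111, 0.11111, 0.11111 (working shown to 5 dp, full precision carried).
Each pᵢ ln pᵢ term: 0.11111×(-2.19722)=-0.24414, 0.11111×(-2.19722)=-0.24414, 0.44444×(-0.81093)=-0.36041, 0.11111×(-2.19722)=-0.24414, 0.11111×(-2.19722)=-0.24414, 0.11111×(-2.19722)=-0.24414.
Sum = -1.58109, so H' = 1.581.

1.581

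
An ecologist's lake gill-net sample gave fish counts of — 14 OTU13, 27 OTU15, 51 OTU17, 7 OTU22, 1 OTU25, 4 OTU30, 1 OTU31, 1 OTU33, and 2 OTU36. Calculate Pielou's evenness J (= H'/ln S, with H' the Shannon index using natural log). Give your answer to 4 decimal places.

0.6686

Total N = 14+27+51+7+1+4+1+1+2 = 108, so the proportions are 0.12963, 0.25, 0.472222, 0.064815, 0.009259, 0.037037, 0.009259, 0.009259, 0.018519 (working shown to 6 dp, full precision carried).
H' = −Σ pᵢ ln pᵢ = −((-0.264843) + (-0.346574) + (-0.354311) + (-0.177348) + (-0.043353) + (-0.122068) + (-0.043353) + (-0.043353) + (-0.073870)) = 1.469072.
With S = 9 species, ln S = 2.197225, so J = 1.469072/2.197225 = 0.668604, i.e. 0.6686 to 4 decimal places.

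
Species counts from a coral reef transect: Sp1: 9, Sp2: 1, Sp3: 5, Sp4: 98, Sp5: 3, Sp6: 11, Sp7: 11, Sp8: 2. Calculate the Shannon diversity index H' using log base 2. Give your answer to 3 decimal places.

Total N = 9+1+5+98+3+11+11+2 = 140, so the proportions are 0.06429, 0.00714, 0.03571, 0.7, 0.02143, 0.07857, 0.07857, 0.01429 (working shown to 5 dp, full precision carried).
Each pᵢ log₂ pᵢ term: 0.06429×(-3.95936)=-0.25453, 0.00714×(-7.12928)=-0.05092, 0.03571×(-4.80735)=-0.17169, 0.7×(-0.51457)=-0.36020, 0.02143×(-5.54432)=-0.11881, 0.07857×(-3.66985)=-0.28835, 0.07857×(-3.66985)=-0.28835, 0.01429×(-6.12928)=-0.08756.
Sum = -1.62041, so H' = 1.620.

1.620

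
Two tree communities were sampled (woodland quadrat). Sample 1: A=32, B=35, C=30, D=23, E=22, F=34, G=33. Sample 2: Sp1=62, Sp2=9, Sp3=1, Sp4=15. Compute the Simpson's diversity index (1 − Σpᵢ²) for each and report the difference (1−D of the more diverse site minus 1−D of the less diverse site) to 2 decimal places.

Sample 1: N=209, proportions 0.1531, 0.1675, 0.1435, 0.11, 0.1053, 0.1627, 0.1579, giving 1−D = 0.8533 (working shown to 4 dp, full precision carried).
Sample 2: N=87, proportions 0.7126, 0.1034, 0.0115, 0.1724, giving 1−D = 0.4516.
Difference = |0.8533 − 0.4516| = 0.4017, i.e. 0.40 to 2 decimal places.

0.40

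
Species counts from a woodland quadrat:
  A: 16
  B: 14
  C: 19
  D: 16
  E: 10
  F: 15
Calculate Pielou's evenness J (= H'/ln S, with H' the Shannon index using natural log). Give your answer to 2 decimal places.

Total N = 16+14+19+16+10+15 = 90, so the proportions are 0.1778, 0.1556, 0.2111, 0.1778, 0.1111, 0.1667 (working shown to 4 dp, full precision carried).
H' = −Σ pᵢ ln pᵢ = −((-0.3071) + (-0.2895) + (-0.3284) + (-0.3071) + (-0.2441) + (-0.2986)) = 1.7747.
With S = 6 species, ln S = 1.7918, so J = 1.7747/1.7918 = 0.9905, i.e. 0.99 to 2 decimal places.

0.99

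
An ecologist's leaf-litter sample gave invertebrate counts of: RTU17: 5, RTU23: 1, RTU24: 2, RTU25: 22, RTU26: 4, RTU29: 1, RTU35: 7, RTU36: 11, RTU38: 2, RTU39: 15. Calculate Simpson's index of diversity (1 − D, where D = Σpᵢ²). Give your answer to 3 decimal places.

0.810

Total N = 5+1+2+22+4+1+7+11+2+15 = 70, so the proportions are 0.07143, 0.01429, 0.02857, 0.31429, 0.05714, 0.01429, 0.1, 0.15714, 0.02857, 0.21429 (working shown to 5 dp, full precision carried).
D = 0.07143² + 0.01429² + 0.02857² + 0.31429² + 0.05714² + 0.01429² + 0.1² + 0.15714² + 0.02857² + 0.21429² = 0.00510 + 0.00020 + 0.00082 + 0.09878 + 0.00327 + 0.00020 + 0.01000 + 0.02469 + 0.00082 + 0.04592 = 0.18980.
So 1 − D = 0.81020, i.e. 0.810 to 3 decimal places.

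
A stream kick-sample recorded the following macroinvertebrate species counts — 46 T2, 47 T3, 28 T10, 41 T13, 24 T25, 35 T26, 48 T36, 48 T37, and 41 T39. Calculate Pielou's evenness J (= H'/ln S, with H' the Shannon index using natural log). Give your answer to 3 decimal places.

Total N = 46+47+28+41+24+35+48+48+41 = 358, so the proportions are 0.12849, 0.13128, 0.07821, 0.11453, 0.06704, 0.09777, 0.13408, 0.13408, 0.11453 (working shown to 5 dp, full precision carried).
H' = −Σ pᵢ ln pᵢ = −((-0.26365) + (-0.26656) + (-0.19931) + (-0.24817) + (-0.18117) + (-0.22732) + (-0.26941) + (-0.26941) + (-0.24817)) = 2.17317.
With S = 9 species, ln S = 2.19722, so J = 2.17317/2.19722 = 0.98905, i.e. 0.989 to 3 decimal places.

0.989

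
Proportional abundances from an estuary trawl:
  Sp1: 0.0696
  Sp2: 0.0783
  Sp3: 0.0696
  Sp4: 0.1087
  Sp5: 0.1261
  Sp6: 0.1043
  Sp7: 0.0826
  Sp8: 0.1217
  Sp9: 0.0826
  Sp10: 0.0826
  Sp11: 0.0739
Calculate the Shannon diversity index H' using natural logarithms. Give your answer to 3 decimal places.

Each pᵢ ln pᵢ term (working shown to 5 dp, full precision carried): 0.0696×(-2.66499)=-0.18548, 0.0783×(-2.54721)=-0.19945, 0.0696×(-2.66499)=-0.18548, 0.1087×(-2.21916)=-0.24122, 0.1261×(-2.07068)=-0.26111, 0.1043×(-2.26048)=-0.23577, 0.0826×(-2.49375)=-0.20598, 0.1217×(-2.10620)=-0.25632, 0.0826×(-2.49375)=-0.20598, 0.0826×(-2.49375)=-0.20598, 0.0739×(-2.60504)=-0.19251.
Sum = -2.37530, so H' = 2.375.

2.375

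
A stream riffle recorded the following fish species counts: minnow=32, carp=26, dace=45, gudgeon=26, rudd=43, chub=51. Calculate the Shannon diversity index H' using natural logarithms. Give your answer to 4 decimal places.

1.7575

Total N = 32+26+45+26+43+51 = 223, so the proportions are 0.143498, 0.116592, 0.201794, 0.116592, 0.192825, 0.2287 (working shown to 6 dp, full precision carried).
Each pᵢ ln pᵢ term: 0.143498×(-1.941436)=-0.278592, 0.116592×(-2.149075)=-0.250565, 0.201794×(-1.600509)=-0.322973, 0.116592×(-2.149075)=-0.250565, 0.192825×(-1.645972)=-0.317385, 0.2287×(-1.475346)=-0.337411.
Sum = -1.757490, so H' = 1.7575.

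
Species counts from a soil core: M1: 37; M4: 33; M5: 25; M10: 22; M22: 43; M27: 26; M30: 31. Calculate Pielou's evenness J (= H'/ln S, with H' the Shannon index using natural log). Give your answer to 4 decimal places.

0.9877

Total N = 37+33+25+22+43+26+31 = 217, so the proportions are 0.170507, 0.152074, 0.115207, 0.101382, 0.198157, 0.119816, 0.142857 (working shown to 6 dp, full precision carried).
H' = −Σ pᵢ ln pᵢ = −((-0.301623) + (-0.286414) + (-0.248966) + (-0.232050) + (-0.320756) + (-0.254225) + (-0.277987)) = 1.922021.
With S = 7 species, ln S = 1.945910, so J = 1.922021/1.945910 = 0.987723, i.e. 0.9877 to 4 decimal places.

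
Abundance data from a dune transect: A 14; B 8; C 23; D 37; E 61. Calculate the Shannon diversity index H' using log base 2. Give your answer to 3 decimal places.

Total N = 14+8+23+37+61 = 143, so the proportions are 0.0979, 0.05594, 0.16084, 0.25874, 0.42657 (working shown to 5 dp, full precision carried).
Each pᵢ log₂ pᵢ term: 0.0979×(-3.35252)=-0.32822, 0.05594×(-4.15987)=-0.23272, 0.16084×(-2.63631)=-0.42402, 0.25874×(-1.95042)=-0.50465, 0.42657×(-1.22913)=-0.52432.
Sum = -2.01393, so H' = 2.014.

2.014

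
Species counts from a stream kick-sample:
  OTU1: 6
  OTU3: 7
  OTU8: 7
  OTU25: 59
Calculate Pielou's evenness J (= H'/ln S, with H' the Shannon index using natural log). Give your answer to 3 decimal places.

Total N = 6+7+7+59 = 79, so the proportions are 0.07595, 0.08861, 0.08861, 0.74684 (working shown to 5 dp, full precision carried).
H' = −Σ pᵢ ln pᵢ = −((-0.19577) + (-0.21474) + (-0.21474) + (-0.21801)) = 0.84327.
With S = 4 species, ln S = 1.38629, so J = 0.84327/1.38629 = 0.60829, i.e. 0.608 to 3 decimal places.

0.608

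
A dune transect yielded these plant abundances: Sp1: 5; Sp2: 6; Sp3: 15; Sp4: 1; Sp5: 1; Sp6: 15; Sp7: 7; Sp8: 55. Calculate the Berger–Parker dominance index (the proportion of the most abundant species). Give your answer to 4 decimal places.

0.5238

Total N = 5+6+15+1+1+15+7+55 = 105, so the proportions are 0.047619, 0.057143, 0.142857, 0.009524, 0.009524, 0.142857, 0.066667, 0.52381 (working shown to 6 dp, full precision carried).
The largest proportion is 0.52381, i.e. d = 0.5238 to 4 decimal places.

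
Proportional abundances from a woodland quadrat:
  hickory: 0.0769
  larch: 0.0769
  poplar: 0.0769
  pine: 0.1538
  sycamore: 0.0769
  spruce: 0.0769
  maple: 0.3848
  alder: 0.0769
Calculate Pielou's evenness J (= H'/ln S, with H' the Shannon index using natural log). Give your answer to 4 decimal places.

0.8844

H' = −Σ pᵢ ln pᵢ = −((-0.197268) + (-0.197268) + (-0.197268) + (-0.287929) + (-0.197268) + (-0.197268) + (-0.367496) + (-0.197268)) = 1.839032 (working shown to 6 dp, full precision carried).
With S = 8 species, ln S = 2.079442, so J = 1.839032/2.079442 = 0.884387, i.e. 0.8844 to 4 decimal places.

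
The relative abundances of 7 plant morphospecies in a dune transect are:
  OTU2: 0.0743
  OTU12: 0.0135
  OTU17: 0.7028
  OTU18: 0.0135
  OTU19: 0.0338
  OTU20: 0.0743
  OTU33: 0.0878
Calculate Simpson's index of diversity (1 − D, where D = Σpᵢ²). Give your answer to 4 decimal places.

D = 0.0743² + 0.0135² + 0.7028² + 0.0135² + 0.0338² + 0.0743² + 0.0878² = 0.005520 + 0.000182 + 0.493928 + 0.000182 + 0.001142 + 0.005520 + 0.007709 = 0.514185 (working shown to 6 dp, full precision carried).
So 1 − D = 0.485815, i.e. 0.4858 to 4 decimal places.

0.4858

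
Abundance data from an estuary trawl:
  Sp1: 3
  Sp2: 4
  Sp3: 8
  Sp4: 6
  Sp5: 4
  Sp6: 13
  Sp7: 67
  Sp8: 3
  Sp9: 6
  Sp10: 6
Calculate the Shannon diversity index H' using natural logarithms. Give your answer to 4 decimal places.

Total N = 3+4+8+6+4+13+67+3+6+6 = 120, so the proportions are 0.025, 0.033333, 0.066667, 0.05, 0.033333, 0.108333, 0.558333, 0.025, 0.05, 0.05 (working shown to 6 dp, full precision carried).
Each pᵢ ln pᵢ term: 0.025×(-3.688879)=-0.092222, 0.033333×(-3.401197)=-0.113373, 0.066667×(-2.708050)=-0.180537, 0.05×(-2.995732)=-0.149787, 0.033333×(-3.401197)=-0.113373, 0.108333×(-2.222542)=-0.240775, 0.558333×(-0.582799)=-0.325396, 0.025×(-3.688879)=-0.092222, 0.05×(-2.995732)=-0.149787, 0.05×(-2.995732)=-0.149787.
Sum = -1.607259, so H' = 1.6073.

1.6073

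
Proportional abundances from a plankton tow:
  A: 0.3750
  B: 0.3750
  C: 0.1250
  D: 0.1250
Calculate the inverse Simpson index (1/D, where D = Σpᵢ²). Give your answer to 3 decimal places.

3.200

D = 0.375² + 0.375² + 0.125² + 0.125² = 0.1406250 + 0.1406250 + 0.0156250 + 0.0156250 = 0.3125000 (working shown to 7 dp, full precision carried).
So 1/D = 3.20000, i.e. 3.200 to 3 decimal places.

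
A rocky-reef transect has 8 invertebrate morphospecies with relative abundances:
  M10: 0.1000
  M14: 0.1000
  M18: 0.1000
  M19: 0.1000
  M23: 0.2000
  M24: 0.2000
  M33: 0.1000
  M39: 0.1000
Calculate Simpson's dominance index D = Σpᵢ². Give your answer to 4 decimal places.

D = 0.1² + 0.1² + 0.1² + 0.1² + 0.2² + 0.2² + 0.1² + 0.1² = 0.010000 + 0.010000 + 0.010000 + 0.010000 + 0.040000 + 0.040000 + 0.010000 + 0.010000 = 0.140000 (working shown to 6 dp, full precision carried).
To 4 decimal places, D = 0.1400.

0.1400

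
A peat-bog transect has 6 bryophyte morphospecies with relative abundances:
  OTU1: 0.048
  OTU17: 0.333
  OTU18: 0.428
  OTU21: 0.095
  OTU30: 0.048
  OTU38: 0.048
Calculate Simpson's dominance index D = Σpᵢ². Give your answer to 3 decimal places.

0.310

D = 0.048² + 0.333² + 0.428² + 0.095² + 0.048² + 0.048² = 0.00230 + 0.11089 + 0.18318 + 0.00903 + 0.00230 + 0.00230 = 0.31001 (working shown to 5 dp, full precision carried).
To 3 decimal places, D = 0.310.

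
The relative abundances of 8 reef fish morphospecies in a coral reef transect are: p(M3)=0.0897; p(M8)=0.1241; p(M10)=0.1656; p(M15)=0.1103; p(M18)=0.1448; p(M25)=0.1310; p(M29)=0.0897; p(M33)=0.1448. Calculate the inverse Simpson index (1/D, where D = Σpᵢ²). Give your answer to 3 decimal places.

D = 0.0897² + 0.1241² + 0.1656² + 0.1103² + 0.1448² + 0.131² + 0.0897² + 0.1448² = 0.0080461 + 0.0154008 + 0.0274234 + 0.0121661 + 0.0209670 + 0.0171610 + 0.0080461 + 0.0209670 = 0.1301775 (working shown to 7 dp, full precision carried).
So 1/D = 7.68182, i.e. 7.682 to 3 decimal places.

7.682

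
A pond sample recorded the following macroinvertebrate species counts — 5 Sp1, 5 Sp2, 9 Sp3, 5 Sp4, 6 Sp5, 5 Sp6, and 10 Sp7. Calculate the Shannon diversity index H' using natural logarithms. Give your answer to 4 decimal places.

Total N = 5+5+9+5+6+5+10 = 45, so the proportions are 0.111111, 0.111111, 0.2, 0.111111, 0.133333, 0.111111, 0.222222 (working shown to 6 dp, full precision carried).
Each pᵢ ln pᵢ term: 0.111111×(-2.197225)=-0.244136, 0.111111×(-2.197225)=-0.244136, 0.2×(-1.609438)=-0.321888, 0.111111×(-2.197225)=-0.244136, 0.133333×(-2.014903)=-0.268654, 0.111111×(-2.197225)=-0.244136, 0.222222×(-1.504077)=-0.334239.
Sum = -1.901325, so H' = 1.9013.

1.9013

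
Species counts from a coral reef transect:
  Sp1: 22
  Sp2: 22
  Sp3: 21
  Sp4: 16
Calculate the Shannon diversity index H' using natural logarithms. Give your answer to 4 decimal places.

1.3784

Total N = 22+22+21+16 = 81, so the proportions are 0.271605, 0.271605, 0.259259, 0.197531 (working shown to 6 dp, full precision carried).
Each pᵢ ln pᵢ term: 0.271605×(-1.303407)=-0.354012, 0.271605×(-1.303407)=-0.354012, 0.259259×(-1.349927)=-0.349981, 0.197531×(-1.621860)=-0.320367.
Sum = -1.378372, so H' = 1.3784.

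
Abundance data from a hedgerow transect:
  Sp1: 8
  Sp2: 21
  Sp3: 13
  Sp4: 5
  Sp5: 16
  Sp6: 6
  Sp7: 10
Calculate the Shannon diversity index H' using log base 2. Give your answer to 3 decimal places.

2.650

Total N = 8+21+13+5+16+6+10 = 79, so the proportions are 0.10127, 0.26582, 0.16456, 0.06329, 0.20253, 0.07595, 0.12658 (working shown to 5 dp, full precision carried).
Each pᵢ log₂ pᵢ term: 0.10127×(-3.30378)=-0.33456, 0.26582×(-1.91146)=-0.50811, 0.16456×(-2.60334)=-0.42840, 0.06329×(-3.98185)=-0.25202, 0.20253×(-2.30378)=-0.46659, 0.07595×(-3.71882)=-0.28244, 0.12658×(-2.98185)=-0.37745.
Sum = -2.64956, so H' = 2.650.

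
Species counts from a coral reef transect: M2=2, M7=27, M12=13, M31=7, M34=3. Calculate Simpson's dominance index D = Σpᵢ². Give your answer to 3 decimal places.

0.355

Total N = 2+27+13+7+3 = 52, so the proportions are 0.03846, 0.51923, 0.25, 0.13462, 0.05769 (working shown to 5 dp, full precision carried).
D = 0.03846² + 0.51923² + 0.25² + 0.13462² + 0.05769² = 0.00148 + 0.26960 + 0.06250 + 0.01812 + 0.00333 = 0.35503.
To 3 decimal places, D = 0.355.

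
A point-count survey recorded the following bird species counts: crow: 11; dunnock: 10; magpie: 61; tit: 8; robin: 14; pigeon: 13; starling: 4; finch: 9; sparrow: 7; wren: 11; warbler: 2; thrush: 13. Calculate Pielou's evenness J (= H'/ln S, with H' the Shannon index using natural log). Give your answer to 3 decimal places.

0.847

Total N = 11+10+61+8+14+13+4+9+7+11+2+13 = 163, so the proportions are 0.06748, 0.06135, 0.37423, 0.04908, 0.08589, 0.07975, 0.02454, 0.05521, 0.04294, 0.06748, 0.01227, 0.07975 (working shown to 5 dp, full precision carried).
H' = −Σ pᵢ ln pᵢ = −((-0.18193) + (-0.17124) + (-0.36782) + (-0.14794) + (-0.21083) + (-0.20168) + (-0.09098) + (-0.15993) + (-0.13518) + (-0.18193) + (-0.05400) + (-0.20168)) = 2.10515.
With S = 12 species, ln S = 2.48491, so J = 2.10515/2.48491 = 0.84717, i.e. 0.847 to 3 decimal places.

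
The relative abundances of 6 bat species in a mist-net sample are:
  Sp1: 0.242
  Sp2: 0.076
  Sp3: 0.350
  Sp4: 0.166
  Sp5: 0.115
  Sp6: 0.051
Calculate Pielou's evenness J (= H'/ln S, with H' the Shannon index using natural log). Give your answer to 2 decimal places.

0.90

H' = −Σ pᵢ ln pᵢ = −((-0.3434) + (-0.1959) + (-0.3674) + (-0.2981) + (-0.2487) + (-0.1518)) = 1.6052 (working shown to 4 dp, full precision carried).
With S = 6 species, ln S = 1.7918, so J = 1.6052/1.7918 = 0.8959, i.e. 0.90 to 2 decimal places.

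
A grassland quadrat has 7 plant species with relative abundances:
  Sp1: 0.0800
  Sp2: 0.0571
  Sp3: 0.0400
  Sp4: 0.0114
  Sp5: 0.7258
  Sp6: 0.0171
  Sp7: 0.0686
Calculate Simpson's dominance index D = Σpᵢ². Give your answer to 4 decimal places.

D = 0.08² + 0.0571² + 0.04² + 0.0114² + 0.7258² + 0.0171² + 0.0686² = 0.006400 + 0.003260 + 0.001600 + 0.000130 + 0.526786 + 0.000292 + 0.004706 = 0.543174 (working shown to 6 dp, full precision carried).
To 4 decimal places, D = 0.5432.

0.5432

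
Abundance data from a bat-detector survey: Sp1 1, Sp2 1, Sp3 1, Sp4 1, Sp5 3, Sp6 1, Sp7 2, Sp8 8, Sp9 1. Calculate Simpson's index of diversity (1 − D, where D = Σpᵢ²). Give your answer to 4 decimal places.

0.7701

Total N = 1+1+1+1+3+1+2+8+1 = 19, so the proportions are 0.052632, 0.052632, 0.052632, 0.052632, 0.157895, 0.052632, 0.105263, 0.421053, 0.052632 (working shown to 6 dp, full precision carried).
D = 0.052632² + 0.052632² + 0.052632² + 0.052632² + 0.157895² + 0.052632² + 0.105263² + 0.421053² + 0.052632² = 0.002770 + 0.002770 + 0.002770 + 0.002770 + 0.024931 + 0.002770 + 0.011080 + 0.177285 + 0.002770 = 0.229917.
So 1 − D = 0.770083, i.e. 0.7701 to 4 decimal places.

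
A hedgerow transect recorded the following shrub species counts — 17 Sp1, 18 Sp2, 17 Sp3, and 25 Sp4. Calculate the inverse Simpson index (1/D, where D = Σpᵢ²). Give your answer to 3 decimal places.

Total N = 17+18+17+25 = 77, so the proportions are 0.2207792, 0.2337662, 0.2207792, 0.3246753 (working shown to 7 dp, full precision carried).
D = 0.2207792² + 0.2337662² + 0.2207792² + 0.3246753² = 0.0487435 + 0.0546467 + 0.0487435 + 0.1054141 = 0.2575476.
So 1/D = 3.88278, i.e. 3.883 to 3 decimal places.

3.883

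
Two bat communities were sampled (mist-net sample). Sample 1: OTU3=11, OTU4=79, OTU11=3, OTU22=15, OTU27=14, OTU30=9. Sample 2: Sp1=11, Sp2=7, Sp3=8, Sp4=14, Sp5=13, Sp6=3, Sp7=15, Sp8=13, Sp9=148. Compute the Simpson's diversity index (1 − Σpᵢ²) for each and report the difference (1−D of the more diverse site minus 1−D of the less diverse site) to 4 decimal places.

Sample 1: N=131, proportions 0.083969, 0.603053, 0.022901, 0.114504, 0.10687, 0.068702, giving 1−D = 0.599499 (working shown to 6 dp, full precision carried).
Sample 2: N=232, proportions 0.047414, 0.030172, 0.034483, 0.060345, 0.056034, 0.012931, 0.064655, 0.056034, 0.637931, giving 1−D = 0.574428.
Difference = |0.599499 − 0.574428| = 0.025071, i.e. 0.0251 to 4 decimal places.

0.0251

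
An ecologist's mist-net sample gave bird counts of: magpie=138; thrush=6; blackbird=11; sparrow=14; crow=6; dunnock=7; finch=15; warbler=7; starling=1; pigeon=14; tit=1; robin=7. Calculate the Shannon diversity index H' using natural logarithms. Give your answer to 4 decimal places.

1.5341

Total N = 138+6+11+14+6+7+15+7+1+14+1+7 = 227, so the proportions are 0.60793, 0.026432, 0.048458, 0.061674, 0.026432, 0.030837, 0.066079, 0.030837, 0.004405, 0.061674, 0.004405, 0.030837 (working shown to 6 dp, full precision carried).
Each pᵢ ln pᵢ term: 0.60793×(-0.497696)=-0.302564, 0.026432×(-3.633191)=-0.096031, 0.048458×(-3.027055)=-0.146685, 0.061674×(-2.785893)=-0.171817, 0.026432×(-3.633191)=-0.096031, 0.030837×(-3.479040)=-0.107283, 0.066079×(-2.716900)=-0.179531, 0.030837×(-3.479040)=-0.107283, 0.004405×(-5.424950)=-0.023898, 0.061674×(-2.785893)=-0.171817, 0.004405×(-5.424950)=-0.023898, 0.030837×(-3.479040)=-0.107283.
Sum = -1.534124, so H' = 1.5341.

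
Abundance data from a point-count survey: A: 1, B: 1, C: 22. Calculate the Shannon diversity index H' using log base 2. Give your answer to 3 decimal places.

Total N = 1+1+22 = 24, so the proportions are 0.04167, 0.04167, 0.91667 (working shown to 5 dp, full precision carried).
Each pᵢ log₂ pᵢ term: 0.04167×(-4.58496)=-0.19104, 0.04167×(-4.58496)=-0.19104, 0.91667×(-0.12553)=-0.11507.
Sum = -0.49715, so H' = 0.497.

0.497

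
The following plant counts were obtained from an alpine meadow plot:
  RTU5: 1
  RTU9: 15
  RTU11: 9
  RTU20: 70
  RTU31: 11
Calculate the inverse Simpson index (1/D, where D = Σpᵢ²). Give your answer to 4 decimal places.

2.1089

Total N = 1+15+9+70+11 = 106, so the proportions are 0.009434, 0.1415094, 0.0849057, 0.6603774, 0.1037736 (working shown to 7 dp, full precision carried).
D = 0.009434² + 0.1415094² + 0.0849057² + 0.6603774² + 0.1037736² = 0.0000890 + 0.0200249 + 0.0072090 + 0.4360983 + 0.0107690 = 0.4741901.
So 1/D = 2.108859, i.e. 2.1089 to 4 decimal places.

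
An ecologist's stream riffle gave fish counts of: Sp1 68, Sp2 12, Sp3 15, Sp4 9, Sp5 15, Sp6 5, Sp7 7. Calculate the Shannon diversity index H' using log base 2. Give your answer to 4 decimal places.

2.1940

Total N = 68+12+15+9+15+5+7 = 131, so the proportions are 0.519084, 0.091603, 0.114504, 0.068702, 0.114504, 0.038168, 0.053435 (working shown to 6 dp, full precision carried).
Each pᵢ log₂ pᵢ term: 0.519084×(-0.945960)=-0.491033, 0.091603×(-3.448461)=-0.315890, 0.114504×(-3.126532)=-0.358000, 0.068702×(-3.863498)=-0.265431, 0.114504×(-3.126532)=-0.358000, 0.038168×(-4.711495)=-0.179828, 0.053435×(-4.226068)=-0.225820.
Sum = -2.194002, so H' = 2.1940.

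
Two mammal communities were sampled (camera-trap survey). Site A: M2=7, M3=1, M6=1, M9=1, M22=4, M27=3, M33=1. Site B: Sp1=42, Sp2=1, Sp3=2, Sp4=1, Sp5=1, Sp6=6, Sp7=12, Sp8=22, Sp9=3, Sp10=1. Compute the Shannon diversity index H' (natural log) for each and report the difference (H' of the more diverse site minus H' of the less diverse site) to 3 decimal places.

Site A: N=18, proportions 0.388889, 0.055556, 0.055556, 0.055556, 0.222222, 0.166667, 0.055556, giving H' = 1.642461 (working shown to 6 dp, full precision carried).
Site B: N=91, proportions 0.461538, 0.010989, 0.021978, 0.010989, 0.010989, 0.065934, 0.131868, 0.241758, 0.032967, 0.010989, giving H' = 1.541226.
Difference = |1.642461 − 1.541226| = 0.101235, i.e. 0.101 to 3 decimal places.

0.101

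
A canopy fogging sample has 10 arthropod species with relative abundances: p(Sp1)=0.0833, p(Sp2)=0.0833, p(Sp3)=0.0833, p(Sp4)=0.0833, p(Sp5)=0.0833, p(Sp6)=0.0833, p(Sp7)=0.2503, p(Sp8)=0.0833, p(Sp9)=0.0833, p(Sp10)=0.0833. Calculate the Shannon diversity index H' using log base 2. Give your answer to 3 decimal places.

Each pᵢ log₂ pᵢ term (working shown to 5 dp, full precision carried): 0.0833×(-3.58554)=-0.29868, 0.0833×(-3.58554)=-0.29868, 0.0833×(-3.58554)=-0.29868, 0.0833×(-3.58554)=-0.29868, 0.0833×(-3.58554)=-0.29868, 0.0833×(-3.58554)=-0.29868, 0.2503×(-1.99827)=-0.50017, 0.0833×(-3.58554)=-0.29868, 0.0833×(-3.58554)=-0.29868, 0.0833×(-3.58554)=-0.29868.
Sum = -3.18825, so H' = 3.188.

3.188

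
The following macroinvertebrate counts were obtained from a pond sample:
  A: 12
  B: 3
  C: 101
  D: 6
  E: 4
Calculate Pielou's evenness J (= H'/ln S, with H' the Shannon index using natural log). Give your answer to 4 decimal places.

0.4627

Total N = 12+3+101+6+4 = 126, so the proportions are 0.095238, 0.02381, 0.801587, 0.047619, 0.031746 (working shown to 6 dp, full precision carried).
H' = −Σ pᵢ ln pᵢ = −((-0.223941) + (-0.088992) + (-0.177280) + (-0.144977) + (-0.109523)) = 0.744713.
With S = 5 species, ln S = 1.609438, so J = 0.744713/1.609438 = 0.462716, i.e. 0.4627 to 4 decimal places.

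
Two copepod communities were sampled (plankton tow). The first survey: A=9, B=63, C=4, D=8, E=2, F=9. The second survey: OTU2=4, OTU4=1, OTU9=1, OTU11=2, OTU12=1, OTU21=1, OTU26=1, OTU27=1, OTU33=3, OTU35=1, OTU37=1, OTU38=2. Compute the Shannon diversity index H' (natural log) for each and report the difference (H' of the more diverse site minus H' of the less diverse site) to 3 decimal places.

1.191

The first survey: N=95, proportions 0.0947368, 0.6631579, 0.0421053, 0.0842105, 0.0210526, 0.0947368, giving H' = 1.1419344 (working shown to 7 dp, full precision carried).
The second survey: N=19, proportions 0.2105263, 0.0526316, 0.0526316, 0.1052632, 0.0526316, 0.0526316, 0.0526316, 0.0526316, 0.1578947, 0.0526316, 0.0526316, 0.1052632, giving H' = 2.3331967.
Difference = |1.1419344 − 2.3331967| = 1.1912623, i.e. 1.191 to 3 decimal places.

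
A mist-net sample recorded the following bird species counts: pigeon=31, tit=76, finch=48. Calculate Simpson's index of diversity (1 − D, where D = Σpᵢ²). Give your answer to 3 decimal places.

0.624

Total N = 31+76+48 = 155, so the proportions are 0.2, 0.49032, 0.30968 (working shown to 5 dp, full precision carried).
D = 0.2² + 0.49032² + 0.30968² = 0.04000 + 0.24042 + 0.09590 = 0.37632.
So 1 − D = 0.62368, i.e. 0.624 to 3 decimal places.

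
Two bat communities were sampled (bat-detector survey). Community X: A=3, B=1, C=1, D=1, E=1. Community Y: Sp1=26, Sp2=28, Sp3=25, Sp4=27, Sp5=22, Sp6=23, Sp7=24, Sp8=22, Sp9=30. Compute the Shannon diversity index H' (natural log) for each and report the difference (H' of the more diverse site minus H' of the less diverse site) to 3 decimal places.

Community X: N=7, proportions 0.42857, 0.14286, 0.14286, 0.14286, 0.14286, giving H' = 1.47508 (working shown to 5 dp, full precision carried).
Community Y: N=227, proportions 0.11454, 0.12335, 0.11013, 0.11894, 0.09692, 0.10132, 0.10573, 0.09692, 0.13216, giving H' = 2.19190.
Difference = |1.47508 − 2.19190| = 0.71682, i.e. 0.717 to 3 decimal places.

0.717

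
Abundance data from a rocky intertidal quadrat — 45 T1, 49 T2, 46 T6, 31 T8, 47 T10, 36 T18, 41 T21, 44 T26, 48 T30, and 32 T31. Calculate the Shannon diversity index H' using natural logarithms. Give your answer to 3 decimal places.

2.291

Total N = 45+49+46+31+47+36+41+44+48+32 = 419, so the proportions are 0.1074, 0.11695, 0.10979, 0.07399, 0.11217, 0.08592, 0.09785, 0.10501, 0.11456, 0.07637 (working shown to 5 dp, full precision carried).
Each pᵢ ln pᵢ term: 0.1074×(-2.23121)=-0.23963, 0.11695×(-2.14605)=-0.25097, 0.10979×(-2.20923)=-0.24254, 0.07399×(-2.60388)=-0.19265, 0.11217×(-2.18772)=-0.24540, 0.08592×(-2.45435)=-0.21088, 0.09785×(-2.32430)=-0.22744, 0.10501×(-2.25368)=-0.23666, 0.11456×(-2.16667)=-0.24821, 0.07637×(-2.57214)=-0.19644.
Sum = -2.29082, so H' = 2.291.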